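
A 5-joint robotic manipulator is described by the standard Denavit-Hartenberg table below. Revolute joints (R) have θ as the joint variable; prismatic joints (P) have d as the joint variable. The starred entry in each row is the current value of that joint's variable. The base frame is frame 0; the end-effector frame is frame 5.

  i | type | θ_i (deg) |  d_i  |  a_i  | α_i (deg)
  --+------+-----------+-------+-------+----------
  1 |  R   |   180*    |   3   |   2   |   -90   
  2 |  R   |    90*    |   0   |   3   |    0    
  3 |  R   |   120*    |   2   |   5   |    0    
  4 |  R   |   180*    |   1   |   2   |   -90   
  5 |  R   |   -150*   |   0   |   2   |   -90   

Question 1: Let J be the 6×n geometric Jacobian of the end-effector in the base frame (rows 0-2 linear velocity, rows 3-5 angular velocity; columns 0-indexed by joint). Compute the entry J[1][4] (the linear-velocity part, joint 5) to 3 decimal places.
-1.732

axis z_4 = (0.5000,-0.0000,-0.8660); lever o_n−o_4 = (1.5000,-1.0000,0.8660)
cross product → J_v[:, 4] = (-0.8660,-1.7321,-0.5000)
J_ω[:, 4] = z_4
entry J[1][4] = -1.7321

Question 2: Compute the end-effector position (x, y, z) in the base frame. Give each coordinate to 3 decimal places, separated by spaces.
2.098 -4.000 2.366

after link 1: o_1 = (-2.0000, 0.0000, 3.0000)
after link 2: o_2 = (-2.0000, 0.0000, 0.0000)
after link 3: o_3 = (2.3301, -2.0000, 2.5000)
after link 4: o_4 = (0.5981, -3.0000, 1.5000)
after link 5: o_5 = (2.0981, -4.0000, 2.3660)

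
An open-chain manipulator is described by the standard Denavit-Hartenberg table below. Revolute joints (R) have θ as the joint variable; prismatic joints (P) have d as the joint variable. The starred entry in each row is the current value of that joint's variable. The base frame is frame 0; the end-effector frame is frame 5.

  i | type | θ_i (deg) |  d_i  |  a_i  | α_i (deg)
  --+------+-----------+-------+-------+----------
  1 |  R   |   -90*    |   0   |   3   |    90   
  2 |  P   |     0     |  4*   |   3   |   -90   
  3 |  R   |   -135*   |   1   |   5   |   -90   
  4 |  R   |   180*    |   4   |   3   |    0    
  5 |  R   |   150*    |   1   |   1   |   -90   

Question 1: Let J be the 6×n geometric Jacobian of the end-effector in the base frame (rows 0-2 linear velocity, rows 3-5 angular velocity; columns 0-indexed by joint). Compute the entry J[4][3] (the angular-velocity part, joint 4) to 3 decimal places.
axis z_3 = (-0.7071,-0.7071,0.0000); lever o_n−o_3 = (-2.0266,-5.0445,0.5000)
cross product → J_v[:, 3] = (-0.3536,0.3536,2.1340)
J_ω[:, 3] = z_3
entry J[4][3] = -0.7071

-0.707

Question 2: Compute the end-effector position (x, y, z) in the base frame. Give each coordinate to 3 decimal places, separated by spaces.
-9.562 -7.509 1.500

after link 1: o_1 = (0.0000, -3.0000, 0.0000)
after link 2: o_2 = (-4.0000, -6.0000, 0.0000)
after link 3: o_3 = (-7.5355, -2.4645, 1.0000)
after link 4: o_4 = (-8.2426, -7.4142, 1.0000)
after link 5: o_5 = (-9.5621, -7.5089, 1.5000)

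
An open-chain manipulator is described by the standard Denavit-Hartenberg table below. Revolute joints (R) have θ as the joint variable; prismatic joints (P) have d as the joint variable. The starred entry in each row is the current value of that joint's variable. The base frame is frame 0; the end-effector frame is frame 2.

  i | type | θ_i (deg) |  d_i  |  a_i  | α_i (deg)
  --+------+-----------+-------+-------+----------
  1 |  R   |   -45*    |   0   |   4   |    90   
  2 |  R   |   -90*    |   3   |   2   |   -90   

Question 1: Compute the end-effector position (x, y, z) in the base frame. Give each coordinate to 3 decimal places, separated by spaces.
after link 1: o_1 = (2.8284, -2.8284, 0.0000)
after link 2: o_2 = (0.7071, -4.9497, -2.0000)

0.707 -4.950 -2.000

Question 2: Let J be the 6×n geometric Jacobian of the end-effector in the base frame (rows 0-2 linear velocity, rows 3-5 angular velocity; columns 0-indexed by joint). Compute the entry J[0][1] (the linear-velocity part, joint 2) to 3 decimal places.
1.414

axis z_1 = (-0.7071,-0.7071,0.0000); lever o_n−o_1 = (-2.1213,-2.1213,-2.0000)
cross product → J_v[:, 1] = (1.4142,-1.4142,0.0000)
J_ω[:, 1] = z_1
entry J[0][1] = 1.4142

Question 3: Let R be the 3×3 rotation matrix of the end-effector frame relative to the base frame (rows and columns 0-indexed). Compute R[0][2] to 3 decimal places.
0.707

End-effector z-axis (col 2 of R) = (0.7071,-0.7071,0.0000)
R[0][2] = 0.7071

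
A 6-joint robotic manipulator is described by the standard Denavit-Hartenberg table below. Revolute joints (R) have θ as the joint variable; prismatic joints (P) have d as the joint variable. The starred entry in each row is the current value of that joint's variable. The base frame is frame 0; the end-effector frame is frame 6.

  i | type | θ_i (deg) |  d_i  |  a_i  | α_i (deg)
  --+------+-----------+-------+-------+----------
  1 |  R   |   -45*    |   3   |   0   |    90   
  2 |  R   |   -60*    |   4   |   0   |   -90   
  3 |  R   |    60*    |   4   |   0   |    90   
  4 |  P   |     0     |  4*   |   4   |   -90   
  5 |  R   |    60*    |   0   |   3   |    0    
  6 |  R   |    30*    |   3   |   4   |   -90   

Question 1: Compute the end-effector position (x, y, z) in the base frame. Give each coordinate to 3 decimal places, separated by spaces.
5.922 -3.005 6.067

after link 1: o_1 = (0.0000, 0.0000, 3.0000)
after link 2: o_2 = (-2.8284, -2.8284, 3.0000)
after link 3: o_3 = (-0.3789, -5.2779, 5.0000)
after link 4: o_4 = (2.5882, -6.1745, 0.2679)
after link 5: o_5 = (3.8950, -3.8070, 1.5670)
after link 6: o_6 = (5.9216, -3.0052, 6.0670)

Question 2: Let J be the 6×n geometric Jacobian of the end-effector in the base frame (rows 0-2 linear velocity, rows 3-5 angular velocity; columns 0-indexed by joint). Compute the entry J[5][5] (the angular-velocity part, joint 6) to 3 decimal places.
axis z_5 = (0.6124,-0.6124,0.5000); lever o_n−o_5 = (2.0266,0.8018,4.5000)
cross product → J_v[:, 5] = (-3.1566,-1.7424,1.7321)
J_ω[:, 5] = z_5
entry J[5][5] = 0.5000

0.500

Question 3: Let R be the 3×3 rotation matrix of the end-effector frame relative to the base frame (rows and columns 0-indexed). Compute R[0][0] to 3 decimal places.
0.047

End-effector x-axis (col 0 of R) = (0.0474,0.6597,0.7500)
R[0][0] = 0.0474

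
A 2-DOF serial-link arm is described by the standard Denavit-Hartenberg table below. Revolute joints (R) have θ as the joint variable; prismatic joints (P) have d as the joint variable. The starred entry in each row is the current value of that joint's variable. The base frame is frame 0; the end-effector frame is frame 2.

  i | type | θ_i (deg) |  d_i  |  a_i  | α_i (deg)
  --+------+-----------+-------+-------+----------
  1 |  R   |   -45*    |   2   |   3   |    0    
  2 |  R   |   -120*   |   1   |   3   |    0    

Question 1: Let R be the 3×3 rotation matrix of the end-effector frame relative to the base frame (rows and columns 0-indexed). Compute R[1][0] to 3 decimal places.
-0.259

End-effector x-axis (col 0 of R) = (-0.9659,-0.2588,0.0000)
R[1][0] = -0.2588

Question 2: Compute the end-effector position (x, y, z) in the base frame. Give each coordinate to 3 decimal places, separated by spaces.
after link 1: o_1 = (2.1213, -2.1213, 2.0000)
after link 2: o_2 = (-0.7765, -2.8978, 3.0000)

-0.776 -2.898 3.000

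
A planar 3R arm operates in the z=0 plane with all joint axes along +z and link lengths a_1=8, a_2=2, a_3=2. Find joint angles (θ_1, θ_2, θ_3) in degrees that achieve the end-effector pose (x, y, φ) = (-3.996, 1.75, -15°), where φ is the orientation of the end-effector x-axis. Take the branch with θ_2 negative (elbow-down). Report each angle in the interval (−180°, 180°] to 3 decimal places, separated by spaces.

168.126 -150.020 -33.106

wrist centre = target − a_3·(cos φ, sin φ) = (-5.9279, 2.2676)
cos θ_2 = (40.2816−8²−2²)/(2·8·2) = -0.8662; θ_2 = -150.0200° (elbow-down)
β = atan2(2.2676,-5.9279) = 159.0662°; ψ = atan2(-0.9994,6.2676) = -9.0598°
θ_1 = β − ψ = 168.1260°
θ_3 = φ − θ_1 − θ_2 = -33.1060° (wrapped to (-180°,180°])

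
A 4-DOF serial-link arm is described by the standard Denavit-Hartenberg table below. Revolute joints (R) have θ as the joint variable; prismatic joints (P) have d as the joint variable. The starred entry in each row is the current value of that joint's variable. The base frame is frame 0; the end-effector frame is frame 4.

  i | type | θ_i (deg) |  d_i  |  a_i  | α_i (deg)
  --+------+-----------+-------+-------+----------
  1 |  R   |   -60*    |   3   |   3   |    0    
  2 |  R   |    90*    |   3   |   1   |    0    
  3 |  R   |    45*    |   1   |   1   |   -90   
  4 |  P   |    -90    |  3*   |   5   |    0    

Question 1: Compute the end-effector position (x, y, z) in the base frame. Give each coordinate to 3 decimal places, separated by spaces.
after link 1: o_1 = (1.5000, -2.5981, 3.0000)
after link 2: o_2 = (2.3660, -2.0981, 6.0000)
after link 3: o_3 = (2.6248, -1.1322, 7.0000)
after link 4: o_4 = (-0.2729, -0.3557, 12.0000)

-0.273 -0.356 12.000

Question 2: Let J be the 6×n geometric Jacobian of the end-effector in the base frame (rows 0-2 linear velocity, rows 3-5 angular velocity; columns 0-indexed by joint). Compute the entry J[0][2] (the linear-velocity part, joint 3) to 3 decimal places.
-1.742

axis z_2 = (0.0000,0.0000,1.0000); lever o_n−o_2 = (-2.6390,1.7424,6.0000)
cross product → J_v[:, 2] = (-1.7424,-2.6390,0.0000)
J_ω[:, 2] = z_2
entry J[0][2] = -1.7424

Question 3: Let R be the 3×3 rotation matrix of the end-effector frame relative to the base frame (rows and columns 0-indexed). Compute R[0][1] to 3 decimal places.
End-effector y-axis (col 1 of R) = (0.2588,0.9659,-0.0000)
R[0][1] = 0.2588

0.259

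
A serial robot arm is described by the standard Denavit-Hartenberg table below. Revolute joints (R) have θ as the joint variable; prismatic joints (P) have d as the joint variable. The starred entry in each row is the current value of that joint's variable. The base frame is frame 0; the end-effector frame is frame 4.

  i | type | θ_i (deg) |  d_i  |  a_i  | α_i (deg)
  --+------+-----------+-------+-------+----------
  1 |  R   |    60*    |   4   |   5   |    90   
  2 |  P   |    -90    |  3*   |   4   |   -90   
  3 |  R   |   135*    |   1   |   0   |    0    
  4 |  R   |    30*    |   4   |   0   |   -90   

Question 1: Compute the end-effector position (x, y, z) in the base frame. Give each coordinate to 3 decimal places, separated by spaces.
after link 1: o_1 = (2.5000, 4.3301, 4.0000)
after link 2: o_2 = (5.0981, 2.8301, 0.0000)
after link 3: o_3 = (5.5981, 3.6962, 0.0000)
after link 4: o_4 = (7.5981, 7.1603, 0.0000)

7.598 7.160 0.000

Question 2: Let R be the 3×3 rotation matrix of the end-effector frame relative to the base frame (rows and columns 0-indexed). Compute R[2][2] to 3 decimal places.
0.259

End-effector z-axis (col 2 of R) = (0.8365,-0.4830,0.2588)
R[2][2] = 0.2588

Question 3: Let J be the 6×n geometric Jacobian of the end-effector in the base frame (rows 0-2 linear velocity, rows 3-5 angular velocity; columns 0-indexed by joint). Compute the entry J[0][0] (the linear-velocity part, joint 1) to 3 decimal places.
axis z_0 = ẑ; lever o_n−o_0 = (7.5981,7.1603,0.0000)
cross product → J_v[:, 0] = (-7.1603,7.5981,0.0000)
J_ω[:, 0] = z_0
entry J[0][0] = -7.1603

-7.160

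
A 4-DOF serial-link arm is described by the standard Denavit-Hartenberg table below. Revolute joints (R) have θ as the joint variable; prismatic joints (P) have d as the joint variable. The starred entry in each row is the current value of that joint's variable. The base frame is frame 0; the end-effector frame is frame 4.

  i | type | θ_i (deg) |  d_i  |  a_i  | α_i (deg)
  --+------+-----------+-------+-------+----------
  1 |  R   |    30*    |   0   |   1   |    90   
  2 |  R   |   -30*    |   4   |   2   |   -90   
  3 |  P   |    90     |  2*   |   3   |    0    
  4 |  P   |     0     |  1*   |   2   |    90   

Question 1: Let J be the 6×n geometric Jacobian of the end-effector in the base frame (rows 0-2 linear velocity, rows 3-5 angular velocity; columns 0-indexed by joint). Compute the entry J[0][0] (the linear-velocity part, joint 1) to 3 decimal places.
axis z_0 = ẑ; lever o_n−o_0 = (3.1651,2.9821,1.5981)
cross product → J_v[:, 0] = (-2.9821,3.1651,0.0000)
J_ω[:, 0] = z_0
entry J[0][0] = -2.9821

-2.982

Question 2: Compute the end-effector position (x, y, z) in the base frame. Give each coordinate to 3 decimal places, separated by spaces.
after link 1: o_1 = (0.8660, 0.5000, 0.0000)
after link 2: o_2 = (4.3660, -2.0981, -1.0000)
after link 3: o_3 = (3.7321, 1.0000, 0.7321)
after link 4: o_4 = (3.1651, 2.9821, 1.5981)

3.165 2.982 1.598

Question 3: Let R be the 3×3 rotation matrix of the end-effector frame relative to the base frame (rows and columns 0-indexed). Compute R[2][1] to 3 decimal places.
0.866

End-effector y-axis (col 1 of R) = (0.4330,0.2500,0.8660)
R[2][1] = 0.8660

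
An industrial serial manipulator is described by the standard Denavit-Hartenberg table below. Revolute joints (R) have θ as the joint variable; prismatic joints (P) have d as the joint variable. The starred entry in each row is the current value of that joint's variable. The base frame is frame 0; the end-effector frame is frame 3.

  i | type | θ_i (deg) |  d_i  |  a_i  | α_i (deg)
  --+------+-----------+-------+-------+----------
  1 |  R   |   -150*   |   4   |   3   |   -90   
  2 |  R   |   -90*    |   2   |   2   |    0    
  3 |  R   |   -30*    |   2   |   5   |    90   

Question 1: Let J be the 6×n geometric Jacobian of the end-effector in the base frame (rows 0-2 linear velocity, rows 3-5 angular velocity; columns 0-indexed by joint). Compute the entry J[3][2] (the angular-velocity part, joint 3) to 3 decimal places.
axis z_2 = (0.5000,-0.8660,0.0000); lever o_n−o_2 = (3.1651,-0.4821,4.3301)
cross product → J_v[:, 2] = (-3.7500,-2.1651,2.5000)
J_ω[:, 2] = z_2
entry J[3][2] = 0.5000

0.500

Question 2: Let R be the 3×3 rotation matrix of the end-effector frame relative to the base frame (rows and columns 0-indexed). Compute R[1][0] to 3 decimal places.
End-effector x-axis (col 0 of R) = (0.4330,0.2500,0.8660)
R[1][0] = 0.2500

0.250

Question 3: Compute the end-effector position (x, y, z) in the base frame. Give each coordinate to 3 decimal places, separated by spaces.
after link 1: o_1 = (-2.5981, -1.5000, 4.0000)
after link 2: o_2 = (-1.5981, -3.2321, 6.0000)
after link 3: o_3 = (1.5670, -3.7141, 10.3301)

1.567 -3.714 10.330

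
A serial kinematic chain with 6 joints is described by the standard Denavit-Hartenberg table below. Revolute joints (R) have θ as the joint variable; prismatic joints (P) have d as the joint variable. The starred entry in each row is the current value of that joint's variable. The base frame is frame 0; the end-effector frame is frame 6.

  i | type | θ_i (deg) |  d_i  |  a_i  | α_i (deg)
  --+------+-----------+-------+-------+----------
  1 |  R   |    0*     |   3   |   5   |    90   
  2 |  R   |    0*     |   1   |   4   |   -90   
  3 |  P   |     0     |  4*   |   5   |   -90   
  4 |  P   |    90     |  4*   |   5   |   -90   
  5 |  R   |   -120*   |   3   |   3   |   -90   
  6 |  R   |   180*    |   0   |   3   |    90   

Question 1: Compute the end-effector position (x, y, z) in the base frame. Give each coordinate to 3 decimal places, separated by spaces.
after link 1: o_1 = (5.0000, 0.0000, 3.0000)
after link 2: o_2 = (9.0000, -1.0000, 3.0000)
after link 3: o_3 = (14.0000, -1.0000, 7.0000)
after link 4: o_4 = (14.0000, 3.0000, 2.0000)
after link 5: o_5 = (11.0000, 5.5981, 3.5000)
after link 6: o_6 = (11.0000, 3.0000, 2.0000)

11.000 3.000 2.000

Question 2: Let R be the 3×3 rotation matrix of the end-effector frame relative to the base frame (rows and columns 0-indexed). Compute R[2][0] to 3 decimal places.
End-effector x-axis (col 0 of R) = (0.0000,-0.8660,-0.5000)
R[2][0] = -0.5000

-0.500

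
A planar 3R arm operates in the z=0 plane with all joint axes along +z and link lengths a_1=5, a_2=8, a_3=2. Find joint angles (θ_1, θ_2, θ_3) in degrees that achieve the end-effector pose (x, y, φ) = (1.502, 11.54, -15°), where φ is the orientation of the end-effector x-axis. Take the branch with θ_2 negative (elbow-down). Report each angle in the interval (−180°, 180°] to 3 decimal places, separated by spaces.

120.000 -44.997 -90.003

wrist centre = target − a_3·(cos φ, sin φ) = (-0.4299, 12.0576)
cos θ_2 = (145.5714−5²−8²)/(2·5·8) = 0.7071; θ_2 = -44.9971° (elbow-down)
β = atan2(12.0576,-0.4299) = 92.0417°; ψ = atan2(-5.6566,10.6571) = -27.9583°
θ_1 = β − ψ = 120.0001°
θ_3 = φ − θ_1 − θ_2 = -90.0030° (wrapped to (-180°,180°])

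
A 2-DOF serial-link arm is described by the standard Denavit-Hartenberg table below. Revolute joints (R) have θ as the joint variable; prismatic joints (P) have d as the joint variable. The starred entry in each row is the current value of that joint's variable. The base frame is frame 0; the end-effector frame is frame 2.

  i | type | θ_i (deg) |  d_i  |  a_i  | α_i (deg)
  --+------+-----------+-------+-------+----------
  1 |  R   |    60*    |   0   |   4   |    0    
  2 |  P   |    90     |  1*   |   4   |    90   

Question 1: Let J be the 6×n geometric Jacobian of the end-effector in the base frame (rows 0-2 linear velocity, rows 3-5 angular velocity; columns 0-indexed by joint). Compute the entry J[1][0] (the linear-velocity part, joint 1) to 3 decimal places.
-1.464

axis z_0 = ẑ; lever o_n−o_0 = (-1.4641,5.4641,1.0000)
cross product → J_v[:, 0] = (-5.4641,-1.4641,0.0000)
J_ω[:, 0] = z_0
entry J[1][0] = -1.4641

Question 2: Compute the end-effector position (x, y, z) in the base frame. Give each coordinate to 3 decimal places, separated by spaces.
after link 1: o_1 = (2.0000, 3.4641, 0.0000)
after link 2: o_2 = (-1.4641, 5.4641, 1.0000)

-1.464 5.464 1.000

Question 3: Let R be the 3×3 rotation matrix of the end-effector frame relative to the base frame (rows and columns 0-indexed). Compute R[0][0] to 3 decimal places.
End-effector x-axis (col 0 of R) = (-0.8660,0.5000,0.0000)
R[0][0] = -0.8660

-0.866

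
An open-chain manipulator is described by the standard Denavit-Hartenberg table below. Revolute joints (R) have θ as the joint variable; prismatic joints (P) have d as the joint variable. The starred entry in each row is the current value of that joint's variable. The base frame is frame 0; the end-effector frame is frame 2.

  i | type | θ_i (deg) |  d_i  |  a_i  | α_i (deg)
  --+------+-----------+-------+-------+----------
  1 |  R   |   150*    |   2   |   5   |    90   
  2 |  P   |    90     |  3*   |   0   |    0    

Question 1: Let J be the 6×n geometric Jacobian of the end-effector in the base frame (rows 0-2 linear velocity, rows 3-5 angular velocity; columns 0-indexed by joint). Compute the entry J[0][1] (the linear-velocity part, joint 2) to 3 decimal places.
0.500

prismatic axis z_1 = (0.5000,0.8660,0.0000)
J_v[:, 1] = z_1; J_ω[:, 1] = (0,0,0)
entry J[0][1] = 0.5000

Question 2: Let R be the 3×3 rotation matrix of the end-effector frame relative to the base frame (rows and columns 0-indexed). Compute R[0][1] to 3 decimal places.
0.866

End-effector y-axis (col 1 of R) = (0.8660,-0.5000,0.0000)
R[0][1] = 0.8660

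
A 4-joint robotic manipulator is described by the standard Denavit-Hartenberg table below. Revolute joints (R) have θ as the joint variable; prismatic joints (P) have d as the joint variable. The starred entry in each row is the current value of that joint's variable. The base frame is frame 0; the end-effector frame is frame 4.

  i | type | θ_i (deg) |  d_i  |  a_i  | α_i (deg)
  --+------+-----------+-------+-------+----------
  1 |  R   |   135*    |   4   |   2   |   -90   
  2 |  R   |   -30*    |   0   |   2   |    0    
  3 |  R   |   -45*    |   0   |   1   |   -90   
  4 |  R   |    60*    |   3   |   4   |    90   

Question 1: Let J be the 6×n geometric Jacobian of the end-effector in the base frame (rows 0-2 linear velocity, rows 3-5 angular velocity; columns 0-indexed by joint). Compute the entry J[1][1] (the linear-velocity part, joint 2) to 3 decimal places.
axis z_1 = (-0.7071,-0.7071,0.0000); lever o_n−o_1 = (-1.3733,6.2723,3.1213)
cross product → J_v[:, 1] = (-2.2071,2.2071,-5.4063)
J_ω[:, 1] = z_1
entry J[1][1] = 2.2071

2.207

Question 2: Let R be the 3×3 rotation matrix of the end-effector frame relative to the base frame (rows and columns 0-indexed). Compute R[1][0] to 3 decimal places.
End-effector x-axis (col 0 of R) = (0.5209,0.7039,0.4830)
R[1][0] = 0.7039

0.704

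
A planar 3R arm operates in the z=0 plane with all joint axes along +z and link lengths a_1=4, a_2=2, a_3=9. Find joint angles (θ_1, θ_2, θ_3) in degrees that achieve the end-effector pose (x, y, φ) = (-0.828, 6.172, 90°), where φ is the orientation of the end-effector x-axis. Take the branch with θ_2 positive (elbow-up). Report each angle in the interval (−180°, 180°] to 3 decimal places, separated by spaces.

-134.991 135.016 89.976

wrist centre = target − a_3·(cos φ, sin φ) = (-0.8280, -2.8280)
cos θ_2 = (8.6832−4²−2²)/(2·4·2) = -0.7073; θ_2 = 135.0158° (elbow-up)
β = atan2(-2.8280,-0.8280) = -106.3193°; ψ = atan2(1.4138,2.5854) = 28.6720°
θ_1 = β − ψ = -134.9913°
θ_3 = φ − θ_1 − θ_2 = 89.9755° (wrapped to (-180°,180°])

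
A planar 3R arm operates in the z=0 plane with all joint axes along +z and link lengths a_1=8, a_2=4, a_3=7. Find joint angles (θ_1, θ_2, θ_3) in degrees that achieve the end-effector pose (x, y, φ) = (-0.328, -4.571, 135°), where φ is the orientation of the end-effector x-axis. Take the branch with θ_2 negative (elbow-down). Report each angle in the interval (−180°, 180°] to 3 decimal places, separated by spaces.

-45.001 -59.995 -120.004

wrist centre = target − a_3·(cos φ, sin φ) = (4.6217, -9.5207)
cos θ_2 = (112.0052−8²−4²)/(2·8·4) = 0.5001; θ_2 = -59.9946° (elbow-down)
β = atan2(-9.5207,4.6217) = -64.1062°; ψ = atan2(-3.4639,10.0003) = -19.1051°
θ_1 = β − ψ = -45.0012°
θ_3 = φ − θ_1 − θ_2 = -120.0042° (wrapped to (-180°,180°])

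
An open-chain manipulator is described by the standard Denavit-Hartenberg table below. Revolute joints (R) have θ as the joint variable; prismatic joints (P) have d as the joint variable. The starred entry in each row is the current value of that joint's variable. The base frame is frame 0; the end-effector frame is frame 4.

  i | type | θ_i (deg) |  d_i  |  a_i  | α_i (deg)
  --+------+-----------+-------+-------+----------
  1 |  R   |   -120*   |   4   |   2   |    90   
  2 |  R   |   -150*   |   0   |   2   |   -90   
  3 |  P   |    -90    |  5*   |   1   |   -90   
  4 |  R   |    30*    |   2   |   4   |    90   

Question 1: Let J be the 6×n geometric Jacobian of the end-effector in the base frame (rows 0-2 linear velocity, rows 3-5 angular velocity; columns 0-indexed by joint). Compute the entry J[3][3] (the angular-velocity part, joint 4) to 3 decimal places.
axis z_3 = (0.4330,0.7500,-0.5000); lever o_n−o_3 = (-1.6340,4.0981,0.7321)
cross product → J_v[:, 3] = (2.5981,0.5000,3.0000)
J_ω[:, 3] = z_3
entry J[3][3] = 0.4330

0.433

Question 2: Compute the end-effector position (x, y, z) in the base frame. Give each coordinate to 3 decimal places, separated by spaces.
-3.884 2.201 -0.598

after link 1: o_1 = (-1.0000, -1.7321, 4.0000)
after link 2: o_2 = (-0.1340, -0.2321, 3.0000)
after link 3: o_3 = (-2.2500, -1.8971, -1.3301)
after link 4: o_4 = (-3.8840, 2.2010, -0.5981)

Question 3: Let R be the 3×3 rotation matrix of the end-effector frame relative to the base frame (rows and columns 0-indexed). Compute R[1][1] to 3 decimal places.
End-effector y-axis (col 1 of R) = (0.4330,0.7500,-0.5000)
R[1][1] = 0.7500

0.750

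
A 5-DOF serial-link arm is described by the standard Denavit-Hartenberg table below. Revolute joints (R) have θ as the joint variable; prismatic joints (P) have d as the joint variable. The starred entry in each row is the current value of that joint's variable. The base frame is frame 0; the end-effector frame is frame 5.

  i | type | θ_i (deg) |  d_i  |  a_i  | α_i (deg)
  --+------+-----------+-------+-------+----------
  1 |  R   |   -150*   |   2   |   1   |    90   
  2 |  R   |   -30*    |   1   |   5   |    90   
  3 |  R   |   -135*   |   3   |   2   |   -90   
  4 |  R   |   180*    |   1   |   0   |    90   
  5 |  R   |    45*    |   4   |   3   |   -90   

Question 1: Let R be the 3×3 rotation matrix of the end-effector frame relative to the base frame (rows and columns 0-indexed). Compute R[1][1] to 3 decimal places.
End-effector y-axis (col 1 of R) = (0.4330,0.2500,-0.8660)
R[1][1] = 0.2500

0.250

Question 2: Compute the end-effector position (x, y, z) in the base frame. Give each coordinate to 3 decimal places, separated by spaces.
-6.208 -4.879 -0.780

after link 1: o_1 = (-0.8660, -0.5000, 2.0000)
after link 2: o_2 = (-5.1160, -1.7990, -0.5000)
after link 3: o_3 = (-2.0492, -1.6614, -2.3910)
after link 4: o_4 = (-2.2260, -2.5800, -2.7445)
after link 5: o_5 = (-6.2080, -4.8790, -0.7804)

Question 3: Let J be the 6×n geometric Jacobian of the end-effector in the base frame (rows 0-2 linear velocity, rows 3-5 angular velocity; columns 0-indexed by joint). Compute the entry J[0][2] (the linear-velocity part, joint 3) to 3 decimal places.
-2.737

axis z_2 = (0.4330,0.2500,-0.8660); lever o_n−o_2 = (-1.0920,-3.0800,-0.2804)
cross product → J_v[:, 2] = (-2.7374,1.0671,-1.0607)
J_ω[:, 2] = z_2
entry J[0][2] = -2.7374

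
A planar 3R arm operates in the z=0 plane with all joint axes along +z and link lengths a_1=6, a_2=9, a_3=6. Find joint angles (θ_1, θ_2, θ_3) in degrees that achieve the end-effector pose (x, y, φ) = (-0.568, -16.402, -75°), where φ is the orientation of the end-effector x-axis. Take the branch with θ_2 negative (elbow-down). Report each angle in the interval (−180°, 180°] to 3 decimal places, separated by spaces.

wrist centre = target − a_3·(cos φ, sin φ) = (-2.1209, -10.6064)
cos θ_2 = (116.9950−6²−9²)/(2·6·9) = -0.0000; θ_2 = -90.0027° (elbow-down)
β = atan2(-10.6064,-2.1209) = -101.3080°; ψ = atan2(-9.0000,5.9996) = -56.3118°
θ_1 = β − ψ = -44.9962°
θ_3 = φ − θ_1 − θ_2 = 59.9989° (wrapped to (-180°,180°])

-44.996 -90.003 59.999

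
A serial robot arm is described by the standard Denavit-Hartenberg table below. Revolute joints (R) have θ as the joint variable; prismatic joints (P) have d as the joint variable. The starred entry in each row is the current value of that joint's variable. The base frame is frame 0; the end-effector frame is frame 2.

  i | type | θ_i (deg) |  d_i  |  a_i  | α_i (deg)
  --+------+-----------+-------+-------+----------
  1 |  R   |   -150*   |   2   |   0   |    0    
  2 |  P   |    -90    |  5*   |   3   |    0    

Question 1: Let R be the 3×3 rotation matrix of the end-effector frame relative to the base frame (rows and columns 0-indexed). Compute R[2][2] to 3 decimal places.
End-effector z-axis (col 2 of R) = (0.0000,0.0000,1.0000)
R[2][2] = 1.0000

1.000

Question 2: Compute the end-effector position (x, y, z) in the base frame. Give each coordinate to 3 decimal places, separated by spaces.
after link 1: o_1 = (0.0000, 0.0000, 2.0000)
after link 2: o_2 = (-1.5000, 2.5981, 7.0000)

-1.500 2.598 7.000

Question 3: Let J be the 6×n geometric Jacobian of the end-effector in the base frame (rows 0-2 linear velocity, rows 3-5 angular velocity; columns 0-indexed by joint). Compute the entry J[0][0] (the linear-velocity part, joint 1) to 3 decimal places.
axis z_0 = ẑ; lever o_n−o_0 = (-1.5000,2.5981,7.0000)
cross product → J_v[:, 0] = (-2.5981,-1.5000,0.0000)
J_ω[:, 0] = z_0
entry J[0][0] = -2.5981

-2.598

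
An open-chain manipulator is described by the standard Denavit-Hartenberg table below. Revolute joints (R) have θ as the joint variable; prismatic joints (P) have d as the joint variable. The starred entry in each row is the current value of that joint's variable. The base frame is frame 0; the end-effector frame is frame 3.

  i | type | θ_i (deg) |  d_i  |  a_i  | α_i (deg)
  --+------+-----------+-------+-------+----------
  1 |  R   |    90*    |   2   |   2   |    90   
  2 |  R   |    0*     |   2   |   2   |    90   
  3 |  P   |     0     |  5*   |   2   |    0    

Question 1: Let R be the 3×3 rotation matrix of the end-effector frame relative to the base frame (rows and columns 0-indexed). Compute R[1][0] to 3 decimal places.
1.000

End-effector x-axis (col 0 of R) = (0.0000,1.0000,0.0000)
R[1][0] = 1.0000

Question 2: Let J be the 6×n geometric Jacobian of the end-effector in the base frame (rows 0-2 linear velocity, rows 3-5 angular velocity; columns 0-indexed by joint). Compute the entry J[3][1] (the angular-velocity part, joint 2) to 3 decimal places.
1.000

axis z_1 = (1.0000,-0.0000,0.0000); lever o_n−o_1 = (2.0000,4.0000,-5.0000)
cross product → J_v[:, 1] = (0.0000,5.0000,4.0000)
J_ω[:, 1] = z_1
entry J[3][1] = 1.0000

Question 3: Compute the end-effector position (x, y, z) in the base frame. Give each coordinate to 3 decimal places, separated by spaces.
after link 1: o_1 = (0.0000, 2.0000, 2.0000)
after link 2: o_2 = (2.0000, 4.0000, 2.0000)
after link 3: o_3 = (2.0000, 6.0000, -3.0000)

2.000 6.000 -3.000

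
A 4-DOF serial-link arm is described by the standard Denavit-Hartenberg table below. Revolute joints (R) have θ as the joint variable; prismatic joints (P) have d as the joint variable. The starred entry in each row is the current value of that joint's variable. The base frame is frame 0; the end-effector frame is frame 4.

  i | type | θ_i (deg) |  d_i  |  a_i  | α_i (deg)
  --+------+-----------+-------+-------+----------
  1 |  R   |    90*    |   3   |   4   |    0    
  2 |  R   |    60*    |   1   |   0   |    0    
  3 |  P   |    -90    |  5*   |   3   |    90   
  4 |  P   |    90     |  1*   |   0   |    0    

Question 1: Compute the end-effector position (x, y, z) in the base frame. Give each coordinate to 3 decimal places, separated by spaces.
after link 1: o_1 = (0.0000, 4.0000, 3.0000)
after link 2: o_2 = (0.0000, 4.0000, 4.0000)
after link 3: o_3 = (1.5000, 6.5981, 9.0000)
after link 4: o_4 = (2.3660, 6.0981, 9.0000)

2.366 6.098 9.000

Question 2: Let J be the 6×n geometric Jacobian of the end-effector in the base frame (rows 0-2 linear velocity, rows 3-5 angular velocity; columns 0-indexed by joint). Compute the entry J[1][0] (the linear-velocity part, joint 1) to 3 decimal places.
axis z_0 = ẑ; lever o_n−o_0 = (2.3660,6.0981,9.0000)
cross product → J_v[:, 0] = (-6.0981,2.3660,0.0000)
J_ω[:, 0] = z_0
entry J[1][0] = 2.3660

2.366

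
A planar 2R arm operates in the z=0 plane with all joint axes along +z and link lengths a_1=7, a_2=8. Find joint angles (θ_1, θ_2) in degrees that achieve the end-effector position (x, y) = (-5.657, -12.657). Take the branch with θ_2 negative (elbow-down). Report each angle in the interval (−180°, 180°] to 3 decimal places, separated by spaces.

-90.002 -44.996

cos θ_2 = (192.2013−7²−8²)/(2·7·8) = 0.7072; θ_2 = -44.9961° (elbow-down)
β = atan2(-12.6570,-5.6570) = -114.0821°; ψ = atan2(-5.6565,12.6572) = -24.0797°
θ_1 = β − ψ = -90.0024°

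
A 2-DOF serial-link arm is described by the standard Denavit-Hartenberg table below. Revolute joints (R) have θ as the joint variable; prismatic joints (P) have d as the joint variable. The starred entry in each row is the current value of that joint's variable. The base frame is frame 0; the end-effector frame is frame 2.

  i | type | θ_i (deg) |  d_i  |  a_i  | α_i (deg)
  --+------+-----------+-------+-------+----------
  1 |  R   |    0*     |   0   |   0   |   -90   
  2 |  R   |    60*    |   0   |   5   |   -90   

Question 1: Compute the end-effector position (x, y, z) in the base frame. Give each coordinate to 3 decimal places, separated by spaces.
after link 1: o_1 = (0.0000, 0.0000, 0.0000)
after link 2: o_2 = (2.5000, 0.0000, -4.3301)

2.500 0.000 -4.330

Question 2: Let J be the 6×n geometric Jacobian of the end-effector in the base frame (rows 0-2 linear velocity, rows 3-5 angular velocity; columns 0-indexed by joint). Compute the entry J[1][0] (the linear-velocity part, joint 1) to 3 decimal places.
2.500

axis z_0 = ẑ; lever o_n−o_0 = (2.5000,0.0000,-4.3301)
cross product → J_v[:, 0] = (-0.0000,2.5000,0.0000)
J_ω[:, 0] = z_0
entry J[1][0] = 2.5000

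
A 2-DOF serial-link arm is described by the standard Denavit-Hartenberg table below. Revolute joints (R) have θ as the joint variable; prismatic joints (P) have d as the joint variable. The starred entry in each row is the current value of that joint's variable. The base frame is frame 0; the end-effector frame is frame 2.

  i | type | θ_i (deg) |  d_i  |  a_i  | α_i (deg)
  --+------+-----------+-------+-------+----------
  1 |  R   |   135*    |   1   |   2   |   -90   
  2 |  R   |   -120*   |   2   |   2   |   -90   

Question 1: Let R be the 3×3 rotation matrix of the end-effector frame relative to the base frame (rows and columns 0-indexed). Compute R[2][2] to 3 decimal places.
0.500

End-effector z-axis (col 2 of R) = (-0.6124,0.6124,0.5000)
R[2][2] = 0.5000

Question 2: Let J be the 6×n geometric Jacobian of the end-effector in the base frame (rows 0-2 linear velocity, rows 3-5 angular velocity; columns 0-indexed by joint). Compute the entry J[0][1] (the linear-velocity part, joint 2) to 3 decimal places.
-1.225

axis z_1 = (-0.7071,-0.7071,0.0000); lever o_n−o_1 = (-0.7071,-2.1213,1.7321)
cross product → J_v[:, 1] = (-1.2247,1.2247,1.0000)
J_ω[:, 1] = z_1
entry J[0][1] = -1.2247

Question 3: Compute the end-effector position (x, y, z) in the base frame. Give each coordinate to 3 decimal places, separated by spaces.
-2.121 -0.707 2.732

after link 1: o_1 = (-1.4142, 1.4142, 1.0000)
after link 2: o_2 = (-2.1213, -0.7071, 2.7321)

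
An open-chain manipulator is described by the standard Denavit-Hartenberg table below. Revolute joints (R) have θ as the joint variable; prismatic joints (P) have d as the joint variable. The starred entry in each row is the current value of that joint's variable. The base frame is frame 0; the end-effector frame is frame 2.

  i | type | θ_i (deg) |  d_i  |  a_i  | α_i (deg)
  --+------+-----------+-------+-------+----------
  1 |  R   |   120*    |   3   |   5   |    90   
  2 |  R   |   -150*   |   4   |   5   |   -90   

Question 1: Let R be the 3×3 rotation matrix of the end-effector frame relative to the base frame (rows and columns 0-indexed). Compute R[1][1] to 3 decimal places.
-0.500

End-effector y-axis (col 1 of R) = (-0.8660,-0.5000,-0.0000)
R[1][1] = -0.5000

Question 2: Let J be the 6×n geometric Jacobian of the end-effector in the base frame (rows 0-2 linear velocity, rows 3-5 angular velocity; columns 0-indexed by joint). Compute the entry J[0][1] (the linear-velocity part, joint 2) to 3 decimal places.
axis z_1 = (0.8660,0.5000,0.0000); lever o_n−o_1 = (5.6292,-1.7500,-2.5000)
cross product → J_v[:, 1] = (-1.2500,2.1651,-4.3301)
J_ω[:, 1] = z_1
entry J[0][1] = -1.2500

-1.250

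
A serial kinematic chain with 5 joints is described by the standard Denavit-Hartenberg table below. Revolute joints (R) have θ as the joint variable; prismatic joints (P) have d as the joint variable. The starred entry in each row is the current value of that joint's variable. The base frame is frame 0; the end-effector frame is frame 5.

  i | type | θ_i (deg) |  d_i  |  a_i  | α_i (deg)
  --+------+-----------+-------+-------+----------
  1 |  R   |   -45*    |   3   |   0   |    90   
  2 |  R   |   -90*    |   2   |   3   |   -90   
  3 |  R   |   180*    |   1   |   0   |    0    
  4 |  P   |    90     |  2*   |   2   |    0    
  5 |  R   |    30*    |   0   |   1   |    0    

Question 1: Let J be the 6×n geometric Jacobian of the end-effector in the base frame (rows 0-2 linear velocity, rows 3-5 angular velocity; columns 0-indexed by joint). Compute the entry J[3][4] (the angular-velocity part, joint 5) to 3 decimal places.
axis z_4 = (0.7071,-0.7071,0.0000); lever o_n−o_4 = (-0.6124,-0.6124,-0.5000)
cross product → J_v[:, 4] = (0.3536,0.3536,-0.8660)
J_ω[:, 4] = z_4
entry J[3][4] = 0.7071

0.707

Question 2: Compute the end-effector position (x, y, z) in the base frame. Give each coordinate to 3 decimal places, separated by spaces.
-1.319 -5.562 -0.500

after link 1: o_1 = (0.0000, 0.0000, 3.0000)
after link 2: o_2 = (-1.4142, -1.4142, 0.0000)
after link 3: o_3 = (-0.7071, -2.1213, 0.0000)
after link 4: o_4 = (-0.7071, -4.9497, 0.0000)
after link 5: o_5 = (-1.3195, -5.5621, -0.5000)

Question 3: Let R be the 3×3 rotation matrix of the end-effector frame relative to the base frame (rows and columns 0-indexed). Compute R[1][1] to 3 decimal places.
End-effector y-axis (col 1 of R) = (0.3536,0.3536,-0.8660)
R[1][1] = 0.3536

0.354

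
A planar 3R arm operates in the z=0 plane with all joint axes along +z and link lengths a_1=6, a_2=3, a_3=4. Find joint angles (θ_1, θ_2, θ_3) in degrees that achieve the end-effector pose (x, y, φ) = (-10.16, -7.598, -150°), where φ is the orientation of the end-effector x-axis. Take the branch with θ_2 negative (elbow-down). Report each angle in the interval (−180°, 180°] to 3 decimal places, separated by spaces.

-130.203 -30.014 10.216

wrist centre = target − a_3·(cos φ, sin φ) = (-6.6959, -5.5980)
cos θ_2 = (76.1727−6²−3²)/(2·6·3) = 0.8659; θ_2 = -30.0135° (elbow-down)
β = atan2(-5.5980,-6.6959) = -140.1032°; ψ = atan2(-1.5006,8.5977) = -9.9005°
θ_1 = β − ψ = -130.2028°
θ_3 = φ − θ_1 − θ_2 = 10.2163° (wrapped to (-180°,180°])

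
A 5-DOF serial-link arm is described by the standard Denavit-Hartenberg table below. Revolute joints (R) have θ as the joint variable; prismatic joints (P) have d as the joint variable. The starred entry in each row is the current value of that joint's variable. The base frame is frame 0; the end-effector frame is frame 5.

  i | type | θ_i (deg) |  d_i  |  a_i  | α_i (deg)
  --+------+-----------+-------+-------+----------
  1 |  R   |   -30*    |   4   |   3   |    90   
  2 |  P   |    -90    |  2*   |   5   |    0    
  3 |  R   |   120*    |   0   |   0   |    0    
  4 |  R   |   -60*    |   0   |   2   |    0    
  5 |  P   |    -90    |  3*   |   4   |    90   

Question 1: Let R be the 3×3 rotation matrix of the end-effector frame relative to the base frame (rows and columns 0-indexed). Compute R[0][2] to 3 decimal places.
-0.750

End-effector z-axis (col 2 of R) = (-0.7500,0.4330,0.5000)
R[0][2] = -0.7500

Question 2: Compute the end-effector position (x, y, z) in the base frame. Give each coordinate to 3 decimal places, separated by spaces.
after link 1: o_1 = (2.5981, -1.5000, 4.0000)
after link 2: o_2 = (1.5981, -3.2321, -1.0000)
after link 3: o_3 = (1.5981, -3.2321, -1.0000)
after link 4: o_4 = (3.0981, -4.0981, -2.0000)
after link 5: o_5 = (-0.1340, -5.6962, -5.4641)

-0.134 -5.696 -5.464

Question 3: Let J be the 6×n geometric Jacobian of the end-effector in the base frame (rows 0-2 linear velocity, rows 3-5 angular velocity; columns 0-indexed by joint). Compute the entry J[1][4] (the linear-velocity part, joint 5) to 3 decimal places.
-0.866

prismatic axis z_4 = (-0.5000,-0.8660,0.0000)
J_v[:, 4] = z_4; J_ω[:, 4] = (0,0,0)
entry J[1][4] = -0.8660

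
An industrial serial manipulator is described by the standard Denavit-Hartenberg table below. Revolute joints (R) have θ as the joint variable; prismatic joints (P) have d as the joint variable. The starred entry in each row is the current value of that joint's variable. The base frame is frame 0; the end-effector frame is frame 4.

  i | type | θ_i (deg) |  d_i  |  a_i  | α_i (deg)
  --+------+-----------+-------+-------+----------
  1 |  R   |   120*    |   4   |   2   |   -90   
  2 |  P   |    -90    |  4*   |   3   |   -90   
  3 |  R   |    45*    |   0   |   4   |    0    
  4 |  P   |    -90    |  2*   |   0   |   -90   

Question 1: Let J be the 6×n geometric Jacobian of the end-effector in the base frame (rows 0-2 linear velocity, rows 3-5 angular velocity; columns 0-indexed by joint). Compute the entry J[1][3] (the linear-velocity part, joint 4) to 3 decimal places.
prismatic axis z_3 = (-0.5000,0.8660,-0.0000)
J_v[:, 3] = z_3; J_ω[:, 3] = (0,0,0)
entry J[1][3] = 0.8660

0.866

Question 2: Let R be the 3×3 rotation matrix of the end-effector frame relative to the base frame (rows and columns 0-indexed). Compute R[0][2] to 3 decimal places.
0.612

End-effector z-axis (col 2 of R) = (0.6124,0.3536,0.7071)
R[0][2] = 0.6124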